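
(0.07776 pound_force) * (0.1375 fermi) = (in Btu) 1 pound_force = 4.4482216 N, so 0.07776 pound_force = 0.07776 * 4.4482216 = 0.34589371 N. 1 fermi = 1e-15 m, so 0.1375 fermi = 0.1375 * 1e-15 = 1.375e-16 m. Combine: 0.34589371 N * 1.375e-16 m = 4.7560386e-17 J. 1 Btu = 1055.0559 J, so 4.7560386e-17 J = 4.7560386e-17 / 1055.0559 = 4.5078548e-20 Btu ≈ 4.508e-20 Btu (4 s.f.). Final answer: 4.508e-20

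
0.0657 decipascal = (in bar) 6.57e-08. Check: 1 decipascal = 0.1 Pa, so 0.0657 decipascal = 0.0657 * 0.1 = 0.00657 Pa. 1 bar = 100000 Pa, so 0.00657 Pa = 0.00657 / 100000 = 6.57e-08 bar.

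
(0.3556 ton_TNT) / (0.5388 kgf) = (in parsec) 9.125e-09. Check: 1 ton_TNT = 4.184e+09 J, so 0.3556 ton_TNT = 0.3556 * 4.184e+09 = 1.4878304e+09 J. 1 kgf = 9.80665 N, so 0.5388 kgf = 0.5388 * 9.80665 = 5.283823 N. Combine: 1.4878304e+09 J / 5.283823 N = 2.8158218e+08 m. 1 parsec = 3.0856776e+16 m, so 2.8158218e+08 m = 2.8158218e+08 / 3.0856776e+16 = 9.1254569e-09 parsec ≈ 9.125e-09 parsec (4 s.f.).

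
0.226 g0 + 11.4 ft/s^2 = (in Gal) 569.1. Check: 1 g0 = 9.80665 m/s^2, so 0.226 g0 = 0.226 * 9.80665 = 2.2163029 m/s^2. 1 ft/s^2 = 0.3048 m/s^2, so 11.4 ft/s^2 = 11.4 * 0.3048 = 3.47472 m/s^2. Sum: 2.2163029 + 3.47472 = 5.6910229 m/s^2. 1 Gal = 0.01 m/s^2, so 5.6910229 m/s^2 = 5.6910229 / 0.01 = 569.10229 Gal ≈ 569.1 Gal (4 s.f.).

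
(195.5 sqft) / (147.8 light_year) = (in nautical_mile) 7.014e-21. Check: 1 sqft = 0.09290304 m^2, so 195.5 sqft = 195.5 * 0.09290304 = 18.162544 m^2. 1 light_year = 9.4607305e+15 m, so 147.8 light_year = 147.8 * 9.4607305e+15 = 1.398296e+18 m. Combine: 18.162544 m^2 / 1.398296e+18 m = 1.2989056e-17 m. 1 nautical_mile = 1852 m, so 1.2989056e-17 m = 1.2989056e-17 / 1852 = 7.0135291e-21 nautical_mile ≈ 7.014e-21 nautical_mile (4 s.f.).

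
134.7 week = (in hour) 2.263e+04. Check: 1 week = 604800 s, so 134.7 week = 134.7 * 604800 = 81466560 s. 1 hour = 3600 s, so 81466560 s = 81466560 / 3600 = 22629.6 hour ≈ 2.263e+04 hour (4 s.f.).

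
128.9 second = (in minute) 2.148. Check: 128.9 second = 128.9 s. 1 minute = 60 s, so 128.9 s = 128.9 / 60 = 2.1483333 minute ≈ 2.148 minute (4 s.f.).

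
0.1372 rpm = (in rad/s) 0.01437. Check: 1 rpm = 0.10471976 rad/s, so 0.1372 rpm = 0.1372 * 0.10471976 = 0.01436755 rad/s. Result: 0.01436755 rad/s ≈ 0.01437 rad/s (4 s.f.).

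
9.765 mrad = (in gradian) 1 mrad = 0.001 rad, so 9.765 mrad = 9.765 * 0.001 = 0.009765 rad. 1 gradian = 0.015707963 rad, so 0.009765 rad = 0.009765 / 0.015707963 = 0.62165921 gradian ≈ 0.6217 gradian (4 s.f.). Final answer: 0.6217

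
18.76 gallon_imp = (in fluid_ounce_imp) 3002. Check: 1 gallon_imp = 0.00454609 m^3, so 18.76 gallon_imp = 18.76 * 0.00454609 = 0.085284648 m^3. 1 fluid_ounce_imp = 2.8413063e-05 m^3, so 0.085284648 m^3 = 0.085284648 / 2.8413063e-05 = 3001.6 fluid_ounce_imp ≈ 3002 fluid_ounce_imp (4 s.f.).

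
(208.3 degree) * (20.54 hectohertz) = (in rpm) 7.131e+04. Check: 1 degree = 0.017453293 rad, so 208.3 degree = 208.3 * 0.017453293 = 3.6355208 rad. 1 hectohertz = 100 Hz, so 20.54 hectohertz = 20.54 * 100 = 2054 Hz. Combine: 3.6355208 rad * 2054 Hz = 7467.3598 rad/s. 1 rpm = 0.10471976 rad/s, so 7467.3598 rad/s = 7467.3598 / 0.10471976 = 71308.033 rpm ≈ 7.131e+04 rpm (4 s.f.).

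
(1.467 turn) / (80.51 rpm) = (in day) 1.265e-05. Check: 1 turn = 6.2831853 rad, so 1.467 turn = 1.467 * 6.2831853 = 9.2174328 rad. 1 rpm = 0.10471976 rad/s, so 80.51 rpm = 80.51 * 0.10471976 = 8.4309875 rad/s. Combine: 9.2174328 rad / 8.4309875 rad/s = 1.0932803 s. 1 day = 86400 s, so 1.0932803 s = 1.0932803 / 86400 = 1.2653708e-05 day ≈ 1.265e-05 day (4 s.f.).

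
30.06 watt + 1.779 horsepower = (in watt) 1357. Check: 30.06 watt = 30.06 W. 1 horsepower = 745.69987 W, so 1.779 horsepower = 1.779 * 745.69987 = 1326.6001 W. Sum: 30.06 + 1326.6001 = 1356.6601 W. 1356.6601 W = 1356.6601 watt ≈ 1357 watt (4 s.f.).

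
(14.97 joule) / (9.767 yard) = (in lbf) 0.3768. Check: 14.97 joule = 14.97 J. 1 yard = 0.9144 m, so 9.767 yard = 9.767 * 0.9144 = 8.9309448 m. Combine: 14.97 J / 8.9309448 m = 1.6761944 N. 1 lbf = 4.4482216 N, so 1.6761944 N = 1.6761944 / 4.4482216 = 0.3768235 lbf ≈ 0.3768 lbf (4 s.f.).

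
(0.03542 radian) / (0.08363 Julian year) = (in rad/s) 0.03542 radian = 0.03542 rad. 1 Julian year = 31557600 s, so 0.08363 Julian year = 0.08363 * 31557600 = 2639162.1 s. Combine: 0.03542 rad / 2639162.1 s = 1.3420926e-08 rad/s. Result: 1.3420926e-08 rad/s ≈ 1.342e-08 rad/s (4 s.f.). Final answer: 1.342e-08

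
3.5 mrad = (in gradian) 1 mrad = 0.001 rad, so 3.5 mrad = 3.5 * 0.001 = 0.0035 rad. 1 gradian = 0.015707963 rad, so 0.0035 rad = 0.0035 / 0.015707963 = 0.22281692 gradian ≈ 0.2228 gradian (4 s.f.). Final answer: 0.2228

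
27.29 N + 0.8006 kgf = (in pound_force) 27.29 N is already in N. 1 kgf = 9.80665 N, so 0.8006 kgf = 0.8006 * 9.80665 = 7.851204 N. Sum: 27.29 + 7.851204 = 35.141204 N. 1 pound_force = 4.4482216 N, so 35.141204 N = 35.141204 / 4.4482216 = 7.9000569 pound_force ≈ 7.9 pound_force (4 s.f.). Final answer: 7.9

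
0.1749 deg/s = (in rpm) 0.02915. Check: 1 deg/s = 0.017453293 rad/s, so 0.1749 deg/s = 0.1749 * 0.017453293 = 0.0030525809 rad/s. 1 rpm = 0.10471976 rad/s, so 0.0030525809 rad/s = 0.0030525809 / 0.10471976 = 0.02915 rpm.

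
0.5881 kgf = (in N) 1 kgf = 9.80665 N, so 0.5881 kgf = 0.5881 * 9.80665 = 5.7672909 N. Result: 5.7672909 N ≈ 5.767 N (4 s.f.). Final answer: 5.767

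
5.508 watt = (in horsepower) 5.508 watt = 5.508 W. 1 horsepower = 745.69987 W, so 5.508 W = 5.508 / 745.69987 = 0.0073863497 horsepower ≈ 0.007386 horsepower (4 s.f.). Final answer: 0.007386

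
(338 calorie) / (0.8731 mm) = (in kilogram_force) 1.652e+05. Check: 1 calorie = 4.184 J, so 338 calorie = 338 * 4.184 = 1414.192 J. 1 mm = 0.001 m, so 0.8731 mm = 0.8731 * 0.001 = 0.0008731 m. Combine: 1414.192 J / 0.0008731 m = 1619736.6 N. 1 kilogram_force = 9.80665 N, so 1619736.6 N = 1619736.6 / 9.80665 = 165167.16 kilogram_force ≈ 1.652e+05 kilogram_force (4 s.f.).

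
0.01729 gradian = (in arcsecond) 56.02. Check: 1 gradian = 0.015707963 rad, so 0.01729 gradian = 0.01729 * 0.015707963 = 0.00027159068 rad. 1 arcsecond = 4.8481368e-06 rad, so 0.00027159068 rad = 0.00027159068 / 4.8481368e-06 = 56.0196 arcsecond ≈ 56.02 arcsecond (4 s.f.).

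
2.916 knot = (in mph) 1 knot = 0.51444444 m/s, so 2.916 knot = 2.916 * 0.51444444 = 1.50012 m/s. 1 mph = 0.44704 m/s, so 1.50012 m/s = 1.50012 / 0.44704 = 3.3556729 mph ≈ 3.356 mph (4 s.f.). Final answer: 3.356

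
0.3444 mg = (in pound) 7.593e-07. Check: 1 mg = 1e-06 kg, so 0.3444 mg = 0.3444 * 1e-06 = 3.444e-07 kg. 1 pound = 0.45359237 kg, so 3.444e-07 kg = 3.444e-07 / 0.45359237 = 7.5927203e-07 pound ≈ 7.593e-07 pound (4 s.f.).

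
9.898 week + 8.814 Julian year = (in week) 1 week = 604800 s, so 9.898 week = 9.898 * 604800 = 5986310.4 s. 1 Julian year = 31557600 s, so 8.814 Julian year = 8.814 * 31557600 = 2.7814869e+08 s. Sum: 5986310.4 + 2.7814869e+08 = 2.84135e+08 s. 1 week = 604800 s, so 2.84135e+08 s = 2.84135e+08 / 604800 = 469.79993 week ≈ 469.8 week (4 s.f.). Final answer: 469.8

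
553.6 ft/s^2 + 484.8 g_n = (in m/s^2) 1 ft/s^2 = 0.3048 m/s^2, so 553.6 ft/s^2 = 553.6 * 0.3048 = 168.73728 m/s^2. 1 g_n = 9.80665 m/s^2, so 484.8 g_n = 484.8 * 9.80665 = 4754.2639 m/s^2. Sum: 168.73728 + 4754.2639 = 4923.0012 m/s^2. Result: 4923.0012 m/s^2 ≈ 4923 m/s^2 (4 s.f.). Final answer: 4923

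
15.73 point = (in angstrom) 1 point = 0.00035277778 m, so 15.73 point = 15.73 * 0.00035277778 = 0.0055491944 m. 1 angstrom = 1e-10 m, so 0.0055491944 m = 0.0055491944 / 1e-10 = 55491944 angstrom ≈ 5.549e+07 angstrom (4 s.f.). Final answer: 5.549e+07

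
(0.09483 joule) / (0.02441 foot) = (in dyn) 0.09483 joule = 0.09483 J. 1 foot = 0.3048 m, so 0.02441 foot = 0.02441 * 0.3048 = 0.007440168 m. Combine: 0.09483 J / 0.007440168 m = 12.74568 N. 1 dyn = 1e-05 N, so 12.74568 N = 12.74568 / 1e-05 = 1274568 dyn ≈ 1.275e+06 dyn (4 s.f.). Final answer: 1.275e+06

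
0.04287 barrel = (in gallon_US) 1.801. Check: 1 barrel = 0.15898729 m^3, so 0.04287 barrel = 0.04287 * 0.15898729 = 0.0068157853 m^3. 1 gallon_US = 0.0037854118 m^3, so 0.0068157853 m^3 = 0.0068157853 / 0.0037854118 = 1.80054 gallon_US ≈ 1.801 gallon_US (4 s.f.).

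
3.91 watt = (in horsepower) 0.005243. Check: 3.91 watt = 3.91 W. 1 horsepower = 745.69987 W, so 3.91 W = 3.91 / 745.69987 = 0.0052433964 horsepower ≈ 0.005243 horsepower (4 s.f.).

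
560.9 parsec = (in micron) 1 parsec = 3.0856776e+16 m, so 560.9 parsec = 560.9 * 3.0856776e+16 = 1.7307566e+19 m. 1 micron = 1e-06 m, so 1.7307566e+19 m = 1.7307566e+19 / 1e-06 = 1.7307566e+25 micron ≈ 1.731e+25 micron (4 s.f.). Final answer: 1.731e+25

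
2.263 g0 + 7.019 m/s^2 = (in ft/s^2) 95.84. Check: 1 g0 = 9.80665 m/s^2, so 2.263 g0 = 2.263 * 9.80665 = 22.192449 m/s^2. 7.019 m/s^2 is already in m/s^2. Sum: 22.192449 + 7.019 = 29.211449 m/s^2. 1 ft/s^2 = 0.3048 m/s^2, so 29.211449 m/s^2 = 29.211449 / 0.3048 = 95.838087 ft/s^2 ≈ 95.84 ft/s^2 (4 s.f.).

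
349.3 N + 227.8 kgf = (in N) 349.3 N is already in N. 1 kgf = 9.80665 N, so 227.8 kgf = 227.8 * 9.80665 = 2233.9549 N. Sum: 349.3 + 2233.9549 = 2583.2549 N. Result: 2583.2549 N ≈ 2583 N (4 s.f.). Final answer: 2583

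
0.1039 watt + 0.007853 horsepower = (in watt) 0.1039 watt = 0.1039 W. 1 horsepower = 745.69987 W, so 0.007853 horsepower = 0.007853 * 745.69987 = 5.8559811 W. Sum: 0.1039 + 5.8559811 = 5.9598811 W. 5.9598811 W = 5.9598811 watt ≈ 5.96 watt (4 s.f.). Final answer: 5.96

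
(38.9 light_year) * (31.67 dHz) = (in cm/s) 1 light_year = 9.4607305e+15 m, so 38.9 light_year = 38.9 * 9.4607305e+15 = 3.6802242e+17 m. 1 dHz = 0.1 Hz, so 31.67 dHz = 31.67 * 0.1 = 3.167 Hz. Combine: 3.6802242e+17 m * 3.167 Hz = 1.165527e+18 m/s. 1 cm/s = 0.01 m/s, so 1.165527e+18 m/s = 1.165527e+18 / 0.01 = 1.165527e+20 cm/s ≈ 1.166e+20 cm/s (4 s.f.). Final answer: 1.166e+20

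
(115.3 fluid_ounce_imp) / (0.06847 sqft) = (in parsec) 1.669e-17. Check: 1 fluid_ounce_imp = 2.8413063e-05 m^3, so 115.3 fluid_ounce_imp = 115.3 * 2.8413063e-05 = 0.0032760261 m^3. 1 sqft = 0.09290304 m^2, so 0.06847 sqft = 0.06847 * 0.09290304 = 0.0063610711 m^2. Combine: 0.0032760261 m^3 / 0.0063610711 m^2 = 0.51501171 m. 1 parsec = 3.0856776e+16 m, so 0.51501171 m = 0.51501171 / 3.0856776e+16 = 1.6690393e-17 parsec ≈ 1.669e-17 parsec (4 s.f.).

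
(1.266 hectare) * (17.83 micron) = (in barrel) 1 hectare = 10000 m^2, so 1.266 hectare = 1.266 * 10000 = 12660 m^2. 1 micron = 1e-06 m, so 17.83 micron = 17.83 * 1e-06 = 1.783e-05 m. Combine: 12660 m^2 * 1.783e-05 m = 0.2257278 m^3. 1 barrel = 0.15898729 m^3, so 0.2257278 m^3 = 0.2257278 / 0.15898729 = 1.4197851 barrel ≈ 1.42 barrel (4 s.f.). Final answer: 1.42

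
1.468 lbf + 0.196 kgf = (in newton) 8.452. Check: 1 lbf = 4.4482216 N, so 1.468 lbf = 1.468 * 4.4482216 = 6.5299893 N. 1 kgf = 9.80665 N, so 0.196 kgf = 0.196 * 9.80665 = 1.9221034 N. Sum: 6.5299893 + 1.9221034 = 8.4520927 N. 8.4520927 N = 8.4520927 newton ≈ 8.452 newton (4 s.f.).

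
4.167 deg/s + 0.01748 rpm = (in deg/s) 1 deg/s = 0.017453293 rad/s, so 4.167 deg/s = 4.167 * 0.017453293 = 0.07272787 rad/s. 1 rpm = 0.10471976 rad/s, so 0.01748 rpm = 0.01748 * 0.10471976 = 0.0018305013 rad/s. Sum: 0.07272787 + 0.0018305013 = 0.074558371 rad/s. 1 deg/s = 0.017453293 rad/s, so 0.074558371 rad/s = 0.074558371 / 0.017453293 = 4.27188 deg/s ≈ 4.272 deg/s (4 s.f.). Final answer: 4.272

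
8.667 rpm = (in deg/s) 52. Check: 1 rpm = 0.10471976 rad/s, so 8.667 rpm = 8.667 * 0.10471976 = 0.90760612 rad/s. 1 deg/s = 0.017453293 rad/s, so 0.90760612 rad/s = 0.90760612 / 0.017453293 = 52.002 deg/s ≈ 52 deg/s (4 s.f.).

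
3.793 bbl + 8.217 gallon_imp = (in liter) 640.4. Check: 1 bbl = 0.15898729 m^3, so 3.793 bbl = 3.793 * 0.15898729 = 0.60303881 m^3. 1 gallon_imp = 0.00454609 m^3, so 8.217 gallon_imp = 8.217 * 0.00454609 = 0.037355222 m^3. Sum: 0.60303881 + 0.037355222 = 0.64039403 m^3. 1 liter = 0.001 m^3, so 0.64039403 m^3 = 0.64039403 / 0.001 = 640.39403 liter ≈ 640.4 liter (4 s.f.).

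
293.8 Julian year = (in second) 1 Julian year = 31557600 s, so 293.8 Julian year = 293.8 * 31557600 = 9.2716229e+09 s. 9.2716229e+09 s = 9.2716229e+09 second ≈ 9.272e+09 second (4 s.f.). Final answer: 9.272e+09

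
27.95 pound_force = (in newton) 124.3. Check: 1 pound_force = 4.4482216 N, so 27.95 pound_force = 27.95 * 4.4482216 = 124.32779 N. 124.32779 N = 124.32779 newton ≈ 124.3 newton (4 s.f.).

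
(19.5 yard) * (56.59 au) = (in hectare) 1 yard = 0.9144 m, so 19.5 yard = 19.5 * 0.9144 = 17.8308 m. 1 au = 1.4959787e+11 m, so 56.59 au = 56.59 * 1.4959787e+11 = 8.4657435e+12 m. Combine: 17.8308 m * 8.4657435e+12 m = 1.5095098e+14 m^2. 1 hectare = 10000 m^2, so 1.5095098e+14 m^2 = 1.5095098e+14 / 10000 = 1.5095098e+10 hectare ≈ 1.51e+10 hectare (4 s.f.). Final answer: 1.51e+10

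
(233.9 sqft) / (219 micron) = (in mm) 1 sqft = 0.09290304 m^2, so 233.9 sqft = 233.9 * 0.09290304 = 21.730021 m^2. 1 micron = 1e-06 m, so 219 micron = 219 * 1e-06 = 0.000219 m. Combine: 21.730021 m^2 / 0.000219 m = 99223.84 m. 1 mm = 0.001 m, so 99223.84 m = 99223.84 / 0.001 = 99223840 mm ≈ 9.922e+07 mm (4 s.f.). Final answer: 9.922e+07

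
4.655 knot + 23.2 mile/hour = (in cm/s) 1 knot = 0.51444444 m/s, so 4.655 knot = 4.655 * 0.51444444 = 2.3947389 m/s. 1 mile/hour = 0.44704 m/s, so 23.2 mile/hour = 23.2 * 0.44704 = 10.371328 m/s. Sum: 2.3947389 + 10.371328 = 12.766067 m/s. 1 cm/s = 0.01 m/s, so 12.766067 m/s = 12.766067 / 0.01 = 1276.6067 cm/s ≈ 1277 cm/s (4 s.f.). Final answer: 1277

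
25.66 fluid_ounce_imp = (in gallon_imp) 0.1604. Check: 1 fluid_ounce_imp = 2.8413063e-05 m^3, so 25.66 fluid_ounce_imp = 25.66 * 2.8413063e-05 = 0.00072907918 m^3. 1 gallon_imp = 0.00454609 m^3, so 0.00072907918 m^3 = 0.00072907918 / 0.00454609 = 0.160375 gallon_imp ≈ 0.1604 gallon_imp (4 s.f.).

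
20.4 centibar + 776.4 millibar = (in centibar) 1 centibar = 1000 Pa, so 20.4 centibar = 20.4 * 1000 = 20400 Pa. 1 millibar = 100 Pa, so 776.4 millibar = 776.4 * 100 = 77640 Pa. Sum: 20400 + 77640 = 98040 Pa. 1 centibar = 1000 Pa, so 98040 Pa = 98040 / 1000 = 98.04 centibar. Final answer: 98.04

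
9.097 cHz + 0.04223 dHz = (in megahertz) 1 cHz = 0.01 Hz, so 9.097 cHz = 9.097 * 0.01 = 0.09097 Hz. 1 dHz = 0.1 Hz, so 0.04223 dHz = 0.04223 * 0.1 = 0.004223 Hz. Sum: 0.09097 + 0.004223 = 0.095193 Hz. 1 megahertz = 1000000 Hz, so 0.095193 Hz = 0.095193 / 1000000 = 9.5193e-08 megahertz ≈ 9.519e-08 megahertz (4 s.f.). Final answer: 9.519e-08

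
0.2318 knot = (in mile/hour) 0.2668. Check: 1 knot = 0.51444444 m/s, so 0.2318 knot = 0.2318 * 0.51444444 = 0.11924822 m/s. 1 mile/hour = 0.44704 m/s, so 0.11924822 m/s = 0.11924822 / 0.44704 = 0.26675068 mile/hour ≈ 0.2668 mile/hour (4 s.f.).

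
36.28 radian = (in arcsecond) 7.483e+06. Check: 36.28 radian = 36.28 rad. 1 arcsecond = 4.8481368e-06 rad, so 36.28 rad = 36.28 / 4.8481368e-06 = 7483287.2 arcsecond ≈ 7.483e+06 arcsecond (4 s.f.).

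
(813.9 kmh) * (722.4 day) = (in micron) 1 kmh = 0.27777778 m/s, so 813.9 kmh = 813.9 * 0.27777778 = 226.08333 m/s. 1 day = 86400 s, so 722.4 day = 722.4 * 86400 = 62415360 s. Combine: 226.08333 m/s * 62415360 s = 1.4111073e+10 m. 1 micron = 1e-06 m, so 1.4111073e+10 m = 1.4111073e+10 / 1e-06 = 1.4111073e+16 micron ≈ 1.411e+16 micron (4 s.f.). Final answer: 1.411e+16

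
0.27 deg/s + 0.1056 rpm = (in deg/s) 1 deg/s = 0.017453293 rad/s, so 0.27 deg/s = 0.27 * 0.017453293 = 0.004712389 rad/s. 1 rpm = 0.10471976 rad/s, so 0.1056 rpm = 0.1056 * 0.10471976 = 0.011058406 rad/s. Sum: 0.004712389 + 0.011058406 = 0.015770795 rad/s. 1 deg/s = 0.017453293 rad/s, so 0.015770795 rad/s = 0.015770795 / 0.017453293 = 0.9036 deg/s. Final answer: 0.9036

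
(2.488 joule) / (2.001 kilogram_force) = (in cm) 2.488 joule = 2.488 J. 1 kilogram_force = 9.80665 N, so 2.001 kilogram_force = 2.001 * 9.80665 = 19.623107 N. Combine: 2.488 J / 19.623107 N = 0.1267893 m. 1 cm = 0.01 m, so 0.1267893 m = 0.1267893 / 0.01 = 12.67893 cm ≈ 12.68 cm (4 s.f.). Final answer: 12.68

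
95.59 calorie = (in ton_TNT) 9.559e-08. Check: 1 calorie = 4.184 J, so 95.59 calorie = 95.59 * 4.184 = 399.94856 J. 1 ton_TNT = 4.184e+09 J, so 399.94856 J = 399.94856 / 4.184e+09 = 9.559e-08 ton_TNT.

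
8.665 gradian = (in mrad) 1 gradian = 0.015707963 rad, so 8.665 gradian = 8.665 * 0.015707963 = 0.1361095 rad. 1 mrad = 0.001 rad, so 0.1361095 rad = 0.1361095 / 0.001 = 136.1095 mrad ≈ 136.1 mrad (4 s.f.). Final answer: 136.1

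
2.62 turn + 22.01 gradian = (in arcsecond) 3.467e+06. Check: 1 turn = 6.2831853 rad, so 2.62 turn = 2.62 * 6.2831853 = 16.461946 rad. 1 gradian = 0.015707963 rad, so 22.01 gradian = 22.01 * 0.015707963 = 0.34573227 rad. Sum: 16.461946 + 0.34573227 = 16.807678 rad. 1 arcsecond = 4.8481368e-06 rad, so 16.807678 rad = 16.807678 / 4.8481368e-06 = 3466832.4 arcsecond ≈ 3.467e+06 arcsecond (4 s.f.).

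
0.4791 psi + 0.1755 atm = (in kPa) 1 psi = 6894.7573 Pa, so 0.4791 psi = 0.4791 * 6894.7573 = 3303.2782 Pa. 1 atm = 101325 Pa, so 0.1755 atm = 0.1755 * 101325 = 17782.537 Pa. Sum: 3303.2782 + 17782.537 = 21085.816 Pa. 1 kPa = 1000 Pa, so 21085.816 Pa = 21085.816 / 1000 = 21.085816 kPa ≈ 21.09 kPa (4 s.f.). Final answer: 21.09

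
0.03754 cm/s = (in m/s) 1 cm/s = 0.01 m/s, so 0.03754 cm/s = 0.03754 * 0.01 = 0.0003754 m/s. Result: 0.0003754 m/s. Final answer: 0.0003754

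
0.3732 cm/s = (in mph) 1 cm/s = 0.01 m/s, so 0.3732 cm/s = 0.3732 * 0.01 = 0.003732 m/s. 1 mph = 0.44704 m/s, so 0.003732 m/s = 0.003732 / 0.44704 = 0.0083482462 mph ≈ 0.008348 mph (4 s.f.). Final answer: 0.008348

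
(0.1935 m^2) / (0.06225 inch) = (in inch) 4818. Check: 0.1935 m^2 is already in m^2. 1 inch = 0.0254 m, so 0.06225 inch = 0.06225 * 0.0254 = 0.00158115 m. Combine: 0.1935 m^2 / 0.00158115 m = 122.37928 m. 1 inch = 0.0254 m, so 122.37928 m = 122.37928 / 0.0254 = 4818.0819 inch ≈ 4818 inch (4 s.f.).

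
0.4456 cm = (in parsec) 1.444e-19. Check: 1 cm = 0.01 m, so 0.4456 cm = 0.4456 * 0.01 = 0.004456 m. 1 parsec = 3.0856776e+16 m, so 0.004456 m = 0.004456 / 3.0856776e+16 = 1.4440913e-19 parsec ≈ 1.444e-19 parsec (4 s.f.).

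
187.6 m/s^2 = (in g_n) 1 g_n = 9.80665 m/s^2, so 187.6 m/s^2 = 187.6 / 9.80665 = 19.129876 g_n ≈ 19.13 g_n (4 s.f.). Final answer: 19.13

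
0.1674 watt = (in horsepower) 0.0002245. Check: 0.1674 watt = 0.1674 W. 1 horsepower = 745.69987 W, so 0.1674 W = 0.1674 / 745.69987 = 0.0002244871 horsepower ≈ 0.0002245 horsepower (4 s.f.).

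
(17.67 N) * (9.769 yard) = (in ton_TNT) 3.773e-08. Check: 17.67 N is already in N. 1 yard = 0.9144 m, so 9.769 yard = 9.769 * 0.9144 = 8.9327736 m. Combine: 17.67 N * 8.9327736 m = 157.84211 J. 1 ton_TNT = 4.184e+09 J, so 157.84211 J = 157.84211 / 4.184e+09 = 3.772517e-08 ton_TNT ≈ 3.773e-08 ton_TNT (4 s.f.).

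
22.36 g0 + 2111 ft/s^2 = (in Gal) 1 g0 = 9.80665 m/s^2, so 22.36 g0 = 22.36 * 9.80665 = 219.27669 m/s^2. 1 ft/s^2 = 0.3048 m/s^2, so 2111 ft/s^2 = 2111 * 0.3048 = 643.4328 m/s^2. Sum: 219.27669 + 643.4328 = 862.70949 m/s^2. 1 Gal = 0.01 m/s^2, so 862.70949 m/s^2 = 862.70949 / 0.01 = 86270.949 Gal ≈ 8.627e+04 Gal (4 s.f.). Final answer: 8.627e+04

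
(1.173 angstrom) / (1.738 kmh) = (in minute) 1 angstrom = 1e-10 m, so 1.173 angstrom = 1.173 * 1e-10 = 1.173e-10 m. 1 kmh = 0.27777778 m/s, so 1.738 kmh = 1.738 * 0.27777778 = 0.48277778 m/s. Combine: 1.173e-10 m / 0.48277778 m/s = 2.4296893e-10 s. 1 minute = 60 s, so 2.4296893e-10 s = 2.4296893e-10 / 60 = 4.0494822e-12 minute ≈ 4.049e-12 minute (4 s.f.). Final answer: 4.049e-12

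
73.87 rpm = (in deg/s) 1 rpm = 0.10471976 rad/s, so 73.87 rpm = 73.87 * 0.10471976 = 7.7356483 rad/s. 1 deg/s = 0.017453293 rad/s, so 7.7356483 rad/s = 7.7356483 / 0.017453293 = 443.22 deg/s ≈ 443.2 deg/s (4 s.f.). Final answer: 443.2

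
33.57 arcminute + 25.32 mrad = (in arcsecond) 1 arcminute = 0.00029088821 rad, so 33.57 arcminute = 33.57 * 0.00029088821 = 0.0097651172 rad. 1 mrad = 0.001 rad, so 25.32 mrad = 25.32 * 0.001 = 0.02532 rad. Sum: 0.0097651172 + 0.02532 = 0.035085117 rad. 1 arcsecond = 4.8481368e-06 rad, so 0.035085117 rad = 0.035085117 / 4.8481368e-06 = 7236.8249 arcsecond ≈ 7237 arcsecond (4 s.f.). Final answer: 7237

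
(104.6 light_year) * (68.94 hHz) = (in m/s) 1 light_year = 9.4607305e+15 m, so 104.6 light_year = 104.6 * 9.4607305e+15 = 9.8959241e+17 m. 1 hHz = 100 Hz, so 68.94 hHz = 68.94 * 100 = 6894 Hz. Combine: 9.8959241e+17 m * 6894 Hz = 6.8222501e+21 m/s. Result: 6.8222501e+21 m/s ≈ 6.822e+21 m/s (4 s.f.). Final answer: 6.822e+21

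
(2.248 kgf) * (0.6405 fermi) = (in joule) 1.412e-14. Check: 1 kgf = 9.80665 N, so 2.248 kgf = 2.248 * 9.80665 = 22.045349 N. 1 fermi = 1e-15 m, so 0.6405 fermi = 0.6405 * 1e-15 = 6.405e-16 m. Combine: 22.045349 N * 6.405e-16 m = 1.4120046e-14 J. 1.4120046e-14 J = 1.4120046e-14 joule ≈ 1.412e-14 joule (4 s.f.).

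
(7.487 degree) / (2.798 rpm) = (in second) 0.446. Check: 1 degree = 0.017453293 rad, so 7.487 degree = 7.487 * 0.017453293 = 0.1306728 rad. 1 rpm = 0.10471976 rad/s, so 2.798 rpm = 2.798 * 0.10471976 = 0.29300587 rad/s. Combine: 0.1306728 rad / 0.29300587 rad/s = 0.44597331 s. 0.44597331 s = 0.44597331 second ≈ 0.446 second (4 s.f.).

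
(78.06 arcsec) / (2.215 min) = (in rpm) 2.719e-05. Check: 1 arcsec = 4.8481368e-06 rad, so 78.06 arcsec = 78.06 * 4.8481368e-06 = 0.00037844556 rad. 1 min = 60 s, so 2.215 min = 2.215 * 60 = 132.9 s. Combine: 0.00037844556 rad / 132.9 s = 2.8475964e-06 rad/s. 1 rpm = 0.10471976 rad/s, so 2.8475964e-06 rad/s = 2.8475964e-06 / 0.10471976 = 2.7192542e-05 rpm ≈ 2.719e-05 rpm (4 s.f.).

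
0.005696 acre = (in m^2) 1 acre = 4046.8564 m^2, so 0.005696 acre = 0.005696 * 4046.8564 = 23.050894 m^2. Result: 23.050894 m^2 ≈ 23.05 m^2 (4 s.f.). Final answer: 23.05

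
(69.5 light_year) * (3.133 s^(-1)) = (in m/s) 1 light_year = 9.4607305e+15 m, so 69.5 light_year = 69.5 * 9.4607305e+15 = 6.5752077e+17 m. 3.133 s^(-1) = 3.133 Hz. Combine: 6.5752077e+17 m * 3.133 Hz = 2.0600126e+18 m/s. Result: 2.0600126e+18 m/s ≈ 2.06e+18 m/s (4 s.f.). Final answer: 2.06e+18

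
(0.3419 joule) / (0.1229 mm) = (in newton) 2782. Check: 0.3419 joule = 0.3419 J. 1 mm = 0.001 m, so 0.1229 mm = 0.1229 * 0.001 = 0.0001229 m. Combine: 0.3419 J / 0.0001229 m = 2781.9365 N. 2781.9365 N = 2781.9365 newton ≈ 2782 newton (4 s.f.).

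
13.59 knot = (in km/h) 1 knot = 0.51444444 m/s, so 13.59 knot = 13.59 * 0.51444444 = 6.9913 m/s. 1 km/h = 0.27777778 m/s, so 6.9913 m/s = 6.9913 / 0.27777778 = 25.16868 km/h ≈ 25.17 km/h (4 s.f.). Final answer: 25.17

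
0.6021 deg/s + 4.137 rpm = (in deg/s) 1 deg/s = 0.017453293 rad/s, so 0.6021 deg/s = 0.6021 * 0.017453293 = 0.010508627 rad/s. 1 rpm = 0.10471976 rad/s, so 4.137 rpm = 4.137 * 0.10471976 = 0.43322563 rad/s. Sum: 0.010508627 + 0.43322563 = 0.44373425 rad/s. 1 deg/s = 0.017453293 rad/s, so 0.44373425 rad/s = 0.44373425 / 0.017453293 = 25.4241 deg/s ≈ 25.42 deg/s (4 s.f.). Final answer: 25.42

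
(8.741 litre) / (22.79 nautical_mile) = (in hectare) 1 litre = 0.001 m^3, so 8.741 litre = 8.741 * 0.001 = 0.008741 m^3. 1 nautical_mile = 1852 m, so 22.79 nautical_mile = 22.79 * 1852 = 42207.08 m. Combine: 0.008741 m^3 / 42207.08 m = 2.0709796e-07 m^2. 1 hectare = 10000 m^2, so 2.0709796e-07 m^2 = 2.0709796e-07 / 10000 = 2.0709796e-11 hectare ≈ 2.071e-11 hectare (4 s.f.). Final answer: 2.071e-11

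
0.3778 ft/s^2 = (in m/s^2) 1 ft/s^2 = 0.3048 m/s^2, so 0.3778 ft/s^2 = 0.3778 * 0.3048 = 0.11515344 m/s^2. Result: 0.11515344 m/s^2 ≈ 0.1152 m/s^2 (4 s.f.). Final answer: 0.1152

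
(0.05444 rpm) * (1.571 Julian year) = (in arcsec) 1 rpm = 0.10471976 rad/s, so 0.05444 rpm = 0.05444 * 0.10471976 = 0.0057009435 rad/s. 1 Julian year = 31557600 s, so 1.571 Julian year = 1.571 * 31557600 = 49576990 s. Combine: 0.0057009435 rad/s * 49576990 s = 282635.62 rad. 1 arcsec = 4.8481368e-06 rad, so 282635.62 rad = 282635.62 / 4.8481368e-06 = 5.829778e+10 arcsec ≈ 5.83e+10 arcsec (4 s.f.). Final answer: 5.83e+10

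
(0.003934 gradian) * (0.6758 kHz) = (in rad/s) 0.04176. Check: 1 gradian = 0.015707963 rad, so 0.003934 gradian = 0.003934 * 0.015707963 = 6.1795127e-05 rad. 1 kHz = 1000 Hz, so 0.6758 kHz = 0.6758 * 1000 = 675.8 Hz. Combine: 6.1795127e-05 rad * 675.8 Hz = 0.041761147 rad/s. Result: 0.041761147 rad/s ≈ 0.04176 rad/s (4 s.f.).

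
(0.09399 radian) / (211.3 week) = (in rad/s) 0.09399 radian = 0.09399 rad. 1 week = 604800 s, so 211.3 week = 211.3 * 604800 = 1.2779424e+08 s. Combine: 0.09399 rad / 1.2779424e+08 s = 7.3547916e-10 rad/s. Result: 7.3547916e-10 rad/s ≈ 7.355e-10 rad/s (4 s.f.). Final answer: 7.355e-10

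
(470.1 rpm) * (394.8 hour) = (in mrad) 1 rpm = 0.10471976 rad/s, so 470.1 rpm = 470.1 * 0.10471976 = 49.228757 rad/s. 1 hour = 3600 s, so 394.8 hour = 394.8 * 3600 = 1421280 s. Combine: 49.228757 rad/s * 1421280 s = 69967848 rad. 1 mrad = 0.001 rad, so 69967848 rad = 69967848 / 0.001 = 6.9967848e+10 mrad ≈ 6.997e+10 mrad (4 s.f.). Final answer: 6.997e+10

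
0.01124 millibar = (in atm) 1 millibar = 100 Pa, so 0.01124 millibar = 0.01124 * 100 = 1.124 Pa. 1 atm = 101325 Pa, so 1.124 Pa = 1.124 / 101325 = 1.1093018e-05 atm ≈ 1.109e-05 atm (4 s.f.). Final answer: 1.109e-05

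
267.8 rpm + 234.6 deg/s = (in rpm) 1 rpm = 0.10471976 rad/s, so 267.8 rpm = 267.8 * 0.10471976 = 28.04395 rad/s. 1 deg/s = 0.017453293 rad/s, so 234.6 deg/s = 234.6 * 0.017453293 = 4.0945424 rad/s. Sum: 28.04395 + 4.0945424 = 32.138493 rad/s. 1 rpm = 0.10471976 rad/s, so 32.138493 rad/s = 32.138493 / 0.10471976 = 306.9 rpm. Final answer: 306.9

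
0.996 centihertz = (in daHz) 0.000996. Check: 1 centihertz = 0.01 Hz, so 0.996 centihertz = 0.996 * 0.01 = 0.00996 Hz. 1 daHz = 10 Hz, so 0.00996 Hz = 0.00996 / 10 = 0.000996 daHz.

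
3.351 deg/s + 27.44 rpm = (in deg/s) 168. Check: 1 deg/s = 0.017453293 rad/s, so 3.351 deg/s = 3.351 * 0.017453293 = 0.058485983 rad/s. 1 rpm = 0.10471976 rad/s, so 27.44 rpm = 27.44 * 0.10471976 = 2.8735101 rad/s. Sum: 0.058485983 + 2.8735101 = 2.9319961 rad/s. 1 deg/s = 0.017453293 rad/s, so 2.9319961 rad/s = 2.9319961 / 0.017453293 = 167.991 deg/s ≈ 168 deg/s (4 s.f.).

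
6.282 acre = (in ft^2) 2.736e+05. Check: 1 acre = 4046.8564 m^2, so 6.282 acre = 6.282 * 4046.8564 = 25422.352 m^2. 1 ft^2 = 0.09290304 m^2, so 25422.352 m^2 = 25422.352 / 0.09290304 = 273643.92 ft^2 ≈ 2.736e+05 ft^2 (4 s.f.).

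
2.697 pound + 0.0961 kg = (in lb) 1 pound = 0.45359237 kg, so 2.697 pound = 2.697 * 0.45359237 = 1.2233386 kg. 0.0961 kg is already in kg. Sum: 1.2233386 + 0.0961 = 1.3194386 kg. 1 lb = 0.45359237 kg, so 1.3194386 kg = 1.3194386 / 0.45359237 = 2.9088642 lb ≈ 2.909 lb (4 s.f.). Final answer: 2.909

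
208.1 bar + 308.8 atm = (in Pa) 1 bar = 100000 Pa, so 208.1 bar = 208.1 * 100000 = 20810000 Pa. 1 atm = 101325 Pa, so 308.8 atm = 308.8 * 101325 = 31289160 Pa. Sum: 20810000 + 31289160 = 52099160 Pa. Result: 52099160 Pa ≈ 5.21e+07 Pa (4 s.f.). Final answer: 5.21e+07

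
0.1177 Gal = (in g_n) 0.00012. Check: 1 Gal = 0.01 m/s^2, so 0.1177 Gal = 0.1177 * 0.01 = 0.001177 m/s^2. 1 g_n = 9.80665 m/s^2, so 0.001177 m/s^2 = 0.001177 / 9.80665 = 0.0001200206 g_n ≈ 0.00012 g_n (4 s.f.).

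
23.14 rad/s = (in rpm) 1 rpm = 0.10471976 rad/s, so 23.14 rad/s = 23.14 / 0.10471976 = 220.97072 rpm ≈ 221 rpm (4 s.f.). Final answer: 221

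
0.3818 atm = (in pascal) 1 atm = 101325 Pa, so 0.3818 atm = 0.3818 * 101325 = 38685.885 Pa. 38685.885 Pa = 38685.885 pascal ≈ 3.869e+04 pascal (4 s.f.). Final answer: 3.869e+04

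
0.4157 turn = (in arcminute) 8979. Check: 1 turn = 6.2831853 rad, so 0.4157 turn = 0.4157 * 6.2831853 = 2.6119201 rad. 1 arcminute = 0.00029088821 rad, so 2.6119201 rad = 2.6119201 / 0.00029088821 = 8979.12 arcminute ≈ 8979 arcminute (4 s.f.).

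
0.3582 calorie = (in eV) 9.354e+18. Check: 1 calorie = 4.184 J, so 0.3582 calorie = 0.3582 * 4.184 = 1.4987088 J. 1 eV = 1.6021766e-19 J, so 1.4987088 J = 1.4987088 / 1.6021766e-19 = 9.3542046e+18 eV ≈ 9.354e+18 eV (4 s.f.).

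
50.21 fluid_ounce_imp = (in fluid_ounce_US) 1 fluid_ounce_imp = 2.8413063e-05 m^3, so 50.21 fluid_ounce_imp = 50.21 * 2.8413063e-05 = 0.0014266199 m^3. 1 fluid_ounce_US = 2.957353e-05 m^3, so 0.0014266199 m^3 = 0.0014266199 / 2.957353e-05 = 48.239757 fluid_ounce_US ≈ 48.24 fluid_ounce_US (4 s.f.). Final answer: 48.24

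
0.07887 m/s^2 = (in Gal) 1 Gal = 0.01 m/s^2, so 0.07887 m/s^2 = 0.07887 / 0.01 = 7.887 Gal. Final answer: 7.887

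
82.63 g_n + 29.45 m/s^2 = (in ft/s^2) 1 g_n = 9.80665 m/s^2, so 82.63 g_n = 82.63 * 9.80665 = 810.32349 m/s^2. 29.45 m/s^2 is already in m/s^2. Sum: 810.32349 + 29.45 = 839.77349 m/s^2. 1 ft/s^2 = 0.3048 m/s^2, so 839.77349 m/s^2 = 839.77349 / 0.3048 = 2755.1624 ft/s^2 ≈ 2755 ft/s^2 (4 s.f.). Final answer: 2755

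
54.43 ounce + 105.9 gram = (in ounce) 58.17. Check: 1 ounce = 0.028349523 kg, so 54.43 ounce = 54.43 * 0.028349523 = 1.5430645 kg. 1 gram = 0.001 kg, so 105.9 gram = 105.9 * 0.001 = 0.1059 kg. Sum: 1.5430645 + 0.1059 = 1.6489645 kg. 1 ounce = 0.028349523 kg, so 1.6489645 kg = 1.6489645 / 0.028349523 = 58.165513 ounce ≈ 58.17 ounce (4 s.f.).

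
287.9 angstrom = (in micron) 1 angstrom = 1e-10 m, so 287.9 angstrom = 287.9 * 1e-10 = 2.879e-08 m. 1 micron = 1e-06 m, so 2.879e-08 m = 2.879e-08 / 1e-06 = 0.02879 micron. Final answer: 0.02879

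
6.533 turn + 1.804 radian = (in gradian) 2728. Check: 1 turn = 6.2831853 rad, so 6.533 turn = 6.533 * 6.2831853 = 41.04805 rad. 1.804 radian = 1.804 rad. Sum: 41.04805 + 1.804 = 42.85205 rad. 1 gradian = 0.015707963 rad, so 42.85205 rad = 42.85205 / 0.015707963 = 2728.0462 gradian ≈ 2728 gradian (4 s.f.).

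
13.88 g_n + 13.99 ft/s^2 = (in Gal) 1.404e+04. Check: 1 g_n = 9.80665 m/s^2, so 13.88 g_n = 13.88 * 9.80665 = 136.1163 m/s^2. 1 ft/s^2 = 0.3048 m/s^2, so 13.99 ft/s^2 = 13.99 * 0.3048 = 4.264152 m/s^2. Sum: 136.1163 + 4.264152 = 140.38045 m/s^2. 1 Gal = 0.01 m/s^2, so 140.38045 m/s^2 = 140.38045 / 0.01 = 14038.045 Gal ≈ 1.404e+04 Gal (4 s.f.).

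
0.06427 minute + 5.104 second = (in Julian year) 2.839e-07. Check: 1 minute = 60 s, so 0.06427 minute = 0.06427 * 60 = 3.8562 s. 5.104 second = 5.104 s. Sum: 3.8562 + 5.104 = 8.9602 s. 1 Julian year = 31557600 s, so 8.9602 s = 8.9602 / 31557600 = 2.839316e-07 Julian year ≈ 2.839e-07 Julian year (4 s.f.).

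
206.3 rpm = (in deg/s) 1 rpm = 0.10471976 rad/s, so 206.3 rpm = 206.3 * 0.10471976 = 21.603685 rad/s. 1 deg/s = 0.017453293 rad/s, so 21.603685 rad/s = 21.603685 / 0.017453293 = 1237.8 deg/s ≈ 1238 deg/s (4 s.f.). Final answer: 1238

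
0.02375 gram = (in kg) 1 gram = 0.001 kg, so 0.02375 gram = 0.02375 * 0.001 = 2.375e-05 kg. Result: 2.375e-05 kg. Final answer: 2.375e-05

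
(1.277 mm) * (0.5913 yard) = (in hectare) 1 mm = 0.001 m, so 1.277 mm = 1.277 * 0.001 = 0.001277 m. 1 yard = 0.9144 m, so 0.5913 yard = 0.5913 * 0.9144 = 0.54068472 m. Combine: 0.001277 m * 0.54068472 m = 0.00069045439 m^2. 1 hectare = 10000 m^2, so 0.00069045439 m^2 = 0.00069045439 / 10000 = 6.9045439e-08 hectare ≈ 6.905e-08 hectare (4 s.f.). Final answer: 6.905e-08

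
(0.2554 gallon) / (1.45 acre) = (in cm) 1 gallon = 0.0037854118 m^3, so 0.2554 gallon = 0.2554 * 0.0037854118 = 0.00096679417 m^3. 1 acre = 4046.8564 m^2, so 1.45 acre = 1.45 * 4046.8564 = 5867.9418 m^2. Combine: 0.00096679417 m^3 / 5867.9418 m^2 = 1.6475865e-07 m. 1 cm = 0.01 m, so 1.6475865e-07 m = 1.6475865e-07 / 0.01 = 1.6475865e-05 cm ≈ 1.648e-05 cm (4 s.f.). Final answer: 1.648e-05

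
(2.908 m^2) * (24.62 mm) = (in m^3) 0.07159. Check: 2.908 m^2 is already in m^2. 1 mm = 0.001 m, so 24.62 mm = 24.62 * 0.001 = 0.02462 m. Combine: 2.908 m^2 * 0.02462 m = 0.07159496 m^3. Result: 0.07159496 m^3 ≈ 0.07159 m^3 (4 s.f.).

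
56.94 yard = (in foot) 170.8. Check: 1 yard = 0.9144 m, so 56.94 yard = 56.94 * 0.9144 = 52.065936 m. 1 foot = 0.3048 m, so 52.065936 m = 52.065936 / 0.3048 = 170.82 foot ≈ 170.8 foot (4 s.f.).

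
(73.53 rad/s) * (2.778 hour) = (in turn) 1.17e+05. Check: 73.53 rad/s is already in rad/s. 1 hour = 3600 s, so 2.778 hour = 2.778 * 3600 = 10000.8 s. Combine: 73.53 rad/s * 10000.8 s = 735358.82 rad. 1 turn = 6.2831853 rad, so 735358.82 rad = 735358.82 / 6.2831853 = 117035.99 turn ≈ 1.17e+05 turn (4 s.f.).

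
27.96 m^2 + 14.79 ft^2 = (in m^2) 27.96 m^2 is already in m^2. 1 ft^2 = 0.09290304 m^2, so 14.79 ft^2 = 14.79 * 0.09290304 = 1.374036 m^2. Sum: 27.96 + 1.374036 = 29.334036 m^2. Result: 29.334036 m^2 ≈ 29.33 m^2 (4 s.f.). Final answer: 29.33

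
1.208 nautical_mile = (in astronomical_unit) 1.495e-08. Check: 1 nautical_mile = 1852 m, so 1.208 nautical_mile = 1.208 * 1852 = 2237.216 m. 1 astronomical_unit = 1.4959787e+11 m, so 2237.216 m = 2237.216 / 1.4959787e+11 = 1.4954865e-08 astronomical_unit ≈ 1.495e-08 astronomical_unit (4 s.f.).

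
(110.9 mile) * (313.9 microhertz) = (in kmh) 1 mile = 1609.344 m, so 110.9 mile = 110.9 * 1609.344 = 178476.25 m. 1 microhertz = 1e-06 Hz, so 313.9 microhertz = 313.9 * 1e-06 = 0.0003139 Hz. Combine: 178476.25 m * 0.0003139 Hz = 56.023695 m/s. 1 kmh = 0.27777778 m/s, so 56.023695 m/s = 56.023695 / 0.27777778 = 201.6853 kmh ≈ 201.7 kmh (4 s.f.). Final answer: 201.7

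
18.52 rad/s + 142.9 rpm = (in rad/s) 18.52 rad/s is already in rad/s. 1 rpm = 0.10471976 rad/s, so 142.9 rpm = 142.9 * 0.10471976 = 14.964453 rad/s. Sum: 18.52 + 14.964453 = 33.484453 rad/s. Result: 33.484453 rad/s ≈ 33.48 rad/s (4 s.f.). Final answer: 33.48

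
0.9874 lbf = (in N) 1 lbf = 4.4482216 N, so 0.9874 lbf = 0.9874 * 4.4482216 = 4.392174 N. Result: 4.392174 N ≈ 4.392 N (4 s.f.). Final answer: 4.392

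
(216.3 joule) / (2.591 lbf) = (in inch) 738.9. Check: 216.3 joule = 216.3 J. 1 lbf = 4.4482216 N, so 2.591 lbf = 2.591 * 4.4482216 = 11.525342 N. Combine: 216.3 J / 11.525342 N = 18.767339 m. 1 inch = 0.0254 m, so 18.767339 m = 18.767339 / 0.0254 = 738.8716 inch ≈ 738.9 inch (4 s.f.).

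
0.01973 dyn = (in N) 1.973e-07. Check: 1 dyn = 1e-05 N, so 0.01973 dyn = 0.01973 * 1e-05 = 1.973e-07 N. Result: 1.973e-07 N.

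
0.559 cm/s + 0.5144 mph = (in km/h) 0.848. Check: 1 cm/s = 0.01 m/s, so 0.559 cm/s = 0.559 * 0.01 = 0.00559 m/s. 1 mph = 0.44704 m/s, so 0.5144 mph = 0.5144 * 0.44704 = 0.22995738 m/s. Sum: 0.00559 + 0.22995738 = 0.23554738 m/s. 1 km/h = 0.27777778 m/s, so 0.23554738 m/s = 0.23554738 / 0.27777778 = 0.84797055 km/h ≈ 0.848 km/h (4 s.f.).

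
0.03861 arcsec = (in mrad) 0.0001872. Check: 1 arcsec = 4.8481368e-06 rad, so 0.03861 arcsec = 0.03861 * 4.8481368e-06 = 1.8718656e-07 rad. 1 mrad = 0.001 rad, so 1.8718656e-07 rad = 1.8718656e-07 / 0.001 = 0.00018718656 mrad ≈ 0.0001872 mrad (4 s.f.).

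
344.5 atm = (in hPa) 1 atm = 101325 Pa, so 344.5 atm = 344.5 * 101325 = 34906462 Pa. 1 hPa = 100 Pa, so 34906462 Pa = 34906462 / 100 = 349064.62 hPa ≈ 3.491e+05 hPa (4 s.f.). Final answer: 3.491e+05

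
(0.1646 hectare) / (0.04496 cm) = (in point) 1.038e+10. Check: 1 hectare = 10000 m^2, so 0.1646 hectare = 0.1646 * 10000 = 1646 m^2. 1 cm = 0.01 m, so 0.04496 cm = 0.04496 * 0.01 = 0.0004496 m. Combine: 1646 m^2 / 0.0004496 m = 3661032 m. 1 point = 0.00035277778 m, so 3661032 m = 3661032 / 0.00035277778 = 1.0377729e+10 point ≈ 1.038e+10 point (4 s.f.).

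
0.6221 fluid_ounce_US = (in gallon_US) 1 fluid_ounce_US = 2.957353e-05 m^3, so 0.6221 fluid_ounce_US = 0.6221 * 2.957353e-05 = 1.8397693e-05 m^3. 1 gallon_US = 0.0037854118 m^3, so 1.8397693e-05 m^3 = 1.8397693e-05 / 0.0037854118 = 0.0048601562 gallon_US ≈ 0.00486 gallon_US (4 s.f.). Final answer: 0.00486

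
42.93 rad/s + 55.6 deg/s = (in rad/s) 42.93 rad/s is already in rad/s. 1 deg/s = 0.017453293 rad/s, so 55.6 deg/s = 55.6 * 0.017453293 = 0.97040306 rad/s. Sum: 42.93 + 0.97040306 = 43.900403 rad/s. Result: 43.900403 rad/s ≈ 43.9 rad/s (4 s.f.). Final answer: 43.9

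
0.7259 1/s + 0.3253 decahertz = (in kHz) 0.003979. Check: 0.7259 1/s = 0.7259 Hz. 1 decahertz = 10 Hz, so 0.3253 decahertz = 0.3253 * 10 = 3.253 Hz. Sum: 0.7259 + 3.253 = 3.9789 Hz. 1 kHz = 1000 Hz, so 3.9789 Hz = 3.9789 / 1000 = 0.0039789 kHz ≈ 0.003979 kHz (4 s.f.).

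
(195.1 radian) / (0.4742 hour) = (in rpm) 195.1 radian = 195.1 rad. 1 hour = 3600 s, so 0.4742 hour = 0.4742 * 3600 = 1707.12 s. Combine: 195.1 rad / 1707.12 s = 0.11428605 rad/s. 1 rpm = 0.10471976 rad/s, so 0.11428605 rad/s = 0.11428605 / 0.10471976 = 1.0913514 rpm ≈ 1.091 rpm (4 s.f.). Final answer: 1.091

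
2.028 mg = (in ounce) 7.154e-05. Check: 1 mg = 1e-06 kg, so 2.028 mg = 2.028 * 1e-06 = 2.028e-06 kg. 1 ounce = 0.028349523 kg, so 2.028e-06 kg = 2.028e-06 / 0.028349523 = 7.1535595e-05 ounce ≈ 7.154e-05 ounce (4 s.f.).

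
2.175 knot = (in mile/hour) 2.503. Check: 1 knot = 0.51444444 m/s, so 2.175 knot = 2.175 * 0.51444444 = 1.1189167 m/s. 1 mile/hour = 0.44704 m/s, so 1.1189167 m/s = 1.1189167 / 0.44704 = 2.5029453 mile/hour ≈ 2.503 mile/hour (4 s.f.).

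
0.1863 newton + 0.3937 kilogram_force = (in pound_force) 0.9098. Check: 0.1863 newton = 0.1863 N. 1 kilogram_force = 9.80665 N, so 0.3937 kilogram_force = 0.3937 * 9.80665 = 3.8608781 N. Sum: 0.1863 + 3.8608781 = 4.0471781 N. 1 pound_force = 4.4482216 N, so 4.0471781 N = 4.0471781 / 4.4482216 = 0.90984183 pound_force ≈ 0.9098 pound_force (4 s.f.).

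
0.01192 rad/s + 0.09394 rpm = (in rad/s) 0.01192 rad/s is already in rad/s. 1 rpm = 0.10471976 rad/s, so 0.09394 rpm = 0.09394 * 0.10471976 = 0.0098373738 rad/s. Sum: 0.01192 + 0.0098373738 = 0.021757374 rad/s. Result: 0.021757374 rad/s ≈ 0.02176 rad/s (4 s.f.). Final answer: 0.02176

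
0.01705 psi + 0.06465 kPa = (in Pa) 182.2. Check: 1 psi = 6894.7573 Pa, so 0.01705 psi = 0.01705 * 6894.7573 = 117.55561 Pa. 1 kPa = 1000 Pa, so 0.06465 kPa = 0.06465 * 1000 = 64.65 Pa. Sum: 117.55561 + 64.65 = 182.20561 Pa. Result: 182.20561 Pa ≈ 182.2 Pa (4 s.f.).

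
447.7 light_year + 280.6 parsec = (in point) 1 light_year = 9.4607305e+15 m, so 447.7 light_year = 447.7 * 9.4607305e+15 = 4.235569e+18 m. 1 parsec = 3.0856776e+16 m, so 280.6 parsec = 280.6 * 3.0856776e+16 = 8.6584113e+18 m. Sum: 4.235569e+18 + 8.6584113e+18 = 1.289398e+19 m. 1 point = 0.00035277778 m, so 1.289398e+19 m = 1.289398e+19 / 0.00035277778 = 3.6549865e+22 point ≈ 3.655e+22 point (4 s.f.). Final answer: 3.655e+22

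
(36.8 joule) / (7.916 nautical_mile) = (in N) 36.8 joule = 36.8 J. 1 nautical_mile = 1852 m, so 7.916 nautical_mile = 7.916 * 1852 = 14660.432 m. Combine: 36.8 J / 14660.432 m = 0.002510158 N. Result: 0.002510158 N ≈ 0.00251 N (4 s.f.). Final answer: 0.00251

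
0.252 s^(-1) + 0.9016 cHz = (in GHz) 0.252 s^(-1) = 0.252 Hz. 1 cHz = 0.01 Hz, so 0.9016 cHz = 0.9016 * 0.01 = 0.009016 Hz. Sum: 0.252 + 0.009016 = 0.261016 Hz. 1 GHz = 1e+09 Hz, so 0.261016 Hz = 0.261016 / 1e+09 = 2.61016e-10 GHz ≈ 2.61e-10 GHz (4 s.f.). Final answer: 2.61e-10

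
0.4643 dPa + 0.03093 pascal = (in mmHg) 0.0005802. Check: 1 dPa = 0.1 Pa, so 0.4643 dPa = 0.4643 * 0.1 = 0.04643 Pa. 0.03093 pascal = 0.03093 Pa. Sum: 0.04643 + 0.03093 = 0.07736 Pa. 1 mmHg = 133.32237 Pa, so 0.07736 Pa = 0.07736 / 133.32237 = 0.00058024772 mmHg ≈ 0.0005802 mmHg (4 s.f.).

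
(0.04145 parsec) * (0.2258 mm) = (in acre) 7.136e+07. Check: 1 parsec = 3.0856776e+16 m, so 0.04145 parsec = 0.04145 * 3.0856776e+16 = 1.2790134e+15 m. 1 mm = 0.001 m, so 0.2258 mm = 0.2258 * 0.001 = 0.0002258 m. Combine: 1.2790134e+15 m * 0.0002258 m = 2.8880122e+11 m^2. 1 acre = 4046.8564 m^2, so 2.8880122e+11 m^2 = 2.8880122e+11 / 4046.8564 = 71364335 acre ≈ 7.136e+07 acre (4 s.f.).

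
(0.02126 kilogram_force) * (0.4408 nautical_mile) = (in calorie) 40.68. Check: 1 kilogram_force = 9.80665 N, so 0.02126 kilogram_force = 0.02126 * 9.80665 = 0.20848938 N. 1 nautical_mile = 1852 m, so 0.4408 nautical_mile = 0.4408 * 1852 = 816.3616 m. Combine: 0.20848938 N * 816.3616 m = 170.20272 J. 1 calorie = 4.184 J, so 170.20272 J = 170.20272 / 4.184 = 40.679427 calorie ≈ 40.68 calorie (4 s.f.).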